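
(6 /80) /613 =3 /24520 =0.00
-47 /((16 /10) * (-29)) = 235 /232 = 1.01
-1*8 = -8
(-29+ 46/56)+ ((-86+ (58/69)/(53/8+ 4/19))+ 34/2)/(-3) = -31432433/6022044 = -5.22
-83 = -83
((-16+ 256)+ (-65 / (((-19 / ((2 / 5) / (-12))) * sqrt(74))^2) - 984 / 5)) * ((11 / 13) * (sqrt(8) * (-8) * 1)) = -4570017122 * sqrt(2) / 7813845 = -827.12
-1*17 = -17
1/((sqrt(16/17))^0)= 1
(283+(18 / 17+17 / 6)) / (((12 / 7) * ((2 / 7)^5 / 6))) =3442762687 / 6528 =527383.99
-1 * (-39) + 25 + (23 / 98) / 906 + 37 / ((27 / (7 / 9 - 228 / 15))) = 1590705527 / 35959140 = 44.24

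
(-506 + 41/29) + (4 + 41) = -459.59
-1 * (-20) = 20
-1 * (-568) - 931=-363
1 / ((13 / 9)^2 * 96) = 27 / 5408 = 0.00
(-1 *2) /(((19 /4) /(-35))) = 280 /19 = 14.74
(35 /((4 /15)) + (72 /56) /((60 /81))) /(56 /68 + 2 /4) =52751 /525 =100.48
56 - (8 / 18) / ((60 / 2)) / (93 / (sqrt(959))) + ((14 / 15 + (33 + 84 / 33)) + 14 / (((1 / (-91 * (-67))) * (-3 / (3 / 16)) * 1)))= -6919963 / 1320 - 2 * sqrt(959) / 12555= -5242.40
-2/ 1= -2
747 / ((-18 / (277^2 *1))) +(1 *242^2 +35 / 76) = -237552367 / 76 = -3125689.04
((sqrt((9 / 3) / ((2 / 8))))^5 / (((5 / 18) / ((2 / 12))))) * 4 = 3456 * sqrt(3) / 5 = 1197.19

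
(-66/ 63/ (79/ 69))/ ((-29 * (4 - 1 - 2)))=506/ 16037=0.03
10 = 10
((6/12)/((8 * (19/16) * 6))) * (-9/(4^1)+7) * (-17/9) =-17/216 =-0.08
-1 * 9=-9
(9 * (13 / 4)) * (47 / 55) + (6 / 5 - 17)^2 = 302099 / 1100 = 274.64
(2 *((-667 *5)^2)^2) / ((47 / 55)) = 13607427784568750 / 47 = 289519740097207.45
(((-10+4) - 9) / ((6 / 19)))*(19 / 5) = -361 / 2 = -180.50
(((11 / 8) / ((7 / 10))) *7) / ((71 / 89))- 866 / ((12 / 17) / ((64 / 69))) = -65883503 / 58788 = -1120.70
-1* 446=-446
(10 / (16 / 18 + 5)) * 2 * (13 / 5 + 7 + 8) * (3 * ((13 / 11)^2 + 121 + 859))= 102599136 / 583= 175984.80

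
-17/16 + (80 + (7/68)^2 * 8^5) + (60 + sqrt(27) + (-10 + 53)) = 3 * sqrt(3) + 2446911/4624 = 534.37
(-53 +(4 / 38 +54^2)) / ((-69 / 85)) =-1541305 / 437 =-3527.01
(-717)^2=514089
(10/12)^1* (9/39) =5/26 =0.19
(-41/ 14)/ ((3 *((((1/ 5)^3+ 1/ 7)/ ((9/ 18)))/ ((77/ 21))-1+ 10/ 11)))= 56375/ 498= 113.20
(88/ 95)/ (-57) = -88/ 5415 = -0.02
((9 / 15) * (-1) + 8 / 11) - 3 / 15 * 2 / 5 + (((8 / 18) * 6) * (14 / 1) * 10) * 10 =3080039 / 825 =3733.38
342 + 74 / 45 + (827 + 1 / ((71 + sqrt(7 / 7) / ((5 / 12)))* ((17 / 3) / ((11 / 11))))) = 328664956 / 280755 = 1170.65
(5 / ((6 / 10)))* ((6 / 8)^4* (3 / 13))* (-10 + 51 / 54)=-36675 / 6656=-5.51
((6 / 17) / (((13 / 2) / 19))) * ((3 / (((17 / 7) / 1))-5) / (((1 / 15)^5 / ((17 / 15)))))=-738720000 / 221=-3342624.43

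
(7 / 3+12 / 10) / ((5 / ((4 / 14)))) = 106 / 525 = 0.20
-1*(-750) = 750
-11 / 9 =-1.22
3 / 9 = 1 / 3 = 0.33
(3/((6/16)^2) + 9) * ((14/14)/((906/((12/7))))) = 26/453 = 0.06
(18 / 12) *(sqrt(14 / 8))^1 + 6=3 *sqrt(7) / 4 + 6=7.98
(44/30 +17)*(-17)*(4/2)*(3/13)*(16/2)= -75344/65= -1159.14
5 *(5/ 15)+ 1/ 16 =83/ 48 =1.73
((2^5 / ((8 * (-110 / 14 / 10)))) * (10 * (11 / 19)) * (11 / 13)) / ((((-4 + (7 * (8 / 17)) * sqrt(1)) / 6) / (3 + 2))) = 261800 / 247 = 1059.92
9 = 9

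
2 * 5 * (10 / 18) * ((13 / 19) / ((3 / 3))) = 650 / 171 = 3.80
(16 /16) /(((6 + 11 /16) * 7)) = 16 /749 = 0.02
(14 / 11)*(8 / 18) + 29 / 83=0.92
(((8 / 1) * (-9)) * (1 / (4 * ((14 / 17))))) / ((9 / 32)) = -544 / 7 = -77.71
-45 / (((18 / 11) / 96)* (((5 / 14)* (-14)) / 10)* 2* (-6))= -440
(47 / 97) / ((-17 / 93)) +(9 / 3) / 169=-733752 / 278681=-2.63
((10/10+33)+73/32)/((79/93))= 107973/2528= 42.71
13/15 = 0.87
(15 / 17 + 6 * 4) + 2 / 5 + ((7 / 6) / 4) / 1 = 52171 / 2040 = 25.57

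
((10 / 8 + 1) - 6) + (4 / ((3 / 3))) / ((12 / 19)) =31 / 12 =2.58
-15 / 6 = -5 / 2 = -2.50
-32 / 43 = -0.74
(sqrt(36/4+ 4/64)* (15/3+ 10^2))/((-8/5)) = -197.56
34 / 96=0.35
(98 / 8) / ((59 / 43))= 2107 / 236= 8.93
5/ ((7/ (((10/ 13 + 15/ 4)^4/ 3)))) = 15249003125/ 153543936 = 99.31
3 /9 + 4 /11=23 /33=0.70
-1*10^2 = -100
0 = 0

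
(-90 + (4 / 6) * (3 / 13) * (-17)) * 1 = -1204 / 13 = -92.62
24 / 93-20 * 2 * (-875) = 1085008 / 31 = 35000.26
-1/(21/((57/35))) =-0.08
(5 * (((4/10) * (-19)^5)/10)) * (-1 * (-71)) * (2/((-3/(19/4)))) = 3340257551/30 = 111341918.37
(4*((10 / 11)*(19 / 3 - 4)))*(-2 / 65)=-0.26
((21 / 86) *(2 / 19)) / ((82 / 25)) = 525 / 66994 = 0.01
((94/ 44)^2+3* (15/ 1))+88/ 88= 24473/ 484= 50.56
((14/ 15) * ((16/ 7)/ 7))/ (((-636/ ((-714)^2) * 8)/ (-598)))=4839016/ 265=18260.44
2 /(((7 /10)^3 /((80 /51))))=9.15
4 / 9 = 0.44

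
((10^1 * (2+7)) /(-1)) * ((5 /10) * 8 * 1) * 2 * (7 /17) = -5040 /17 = -296.47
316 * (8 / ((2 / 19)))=24016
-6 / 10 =-3 / 5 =-0.60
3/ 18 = 1/ 6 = 0.17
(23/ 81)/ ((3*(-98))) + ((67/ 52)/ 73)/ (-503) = -0.00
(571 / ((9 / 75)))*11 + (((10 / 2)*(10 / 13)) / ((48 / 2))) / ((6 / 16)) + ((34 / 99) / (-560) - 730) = 18598933979 / 360360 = 51612.09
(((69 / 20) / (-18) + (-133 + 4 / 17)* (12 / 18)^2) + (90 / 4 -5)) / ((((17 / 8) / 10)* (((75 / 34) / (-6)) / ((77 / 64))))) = 19649861 / 30600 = 642.15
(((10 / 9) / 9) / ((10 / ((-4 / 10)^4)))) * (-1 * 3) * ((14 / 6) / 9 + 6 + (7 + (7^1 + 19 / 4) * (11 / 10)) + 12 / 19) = -1100522 / 43284375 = -0.03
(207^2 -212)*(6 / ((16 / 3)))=383733 / 8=47966.62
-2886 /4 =-1443 /2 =-721.50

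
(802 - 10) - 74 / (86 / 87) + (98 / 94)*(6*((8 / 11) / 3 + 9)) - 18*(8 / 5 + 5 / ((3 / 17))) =26249681 / 111155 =236.15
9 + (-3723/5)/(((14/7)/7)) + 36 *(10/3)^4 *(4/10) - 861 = -151229/90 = -1680.32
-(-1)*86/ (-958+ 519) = -0.20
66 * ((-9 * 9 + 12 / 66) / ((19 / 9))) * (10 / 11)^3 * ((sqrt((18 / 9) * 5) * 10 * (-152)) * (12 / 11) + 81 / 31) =-3888486000 / 783959 + 46085760000 * sqrt(10) / 14641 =9949002.73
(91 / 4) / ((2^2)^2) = 91 / 64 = 1.42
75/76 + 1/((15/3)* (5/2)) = 1.07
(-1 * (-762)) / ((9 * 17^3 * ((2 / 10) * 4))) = 635 / 29478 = 0.02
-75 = -75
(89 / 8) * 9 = 801 / 8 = 100.12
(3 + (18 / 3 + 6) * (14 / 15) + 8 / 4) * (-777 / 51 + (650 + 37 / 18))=10316.49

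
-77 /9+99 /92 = -6193 /828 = -7.48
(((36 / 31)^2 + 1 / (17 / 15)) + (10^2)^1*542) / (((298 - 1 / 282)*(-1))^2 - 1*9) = 70418648880828 / 115358260920533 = 0.61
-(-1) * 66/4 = 16.50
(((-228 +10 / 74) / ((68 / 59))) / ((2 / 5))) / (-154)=3.21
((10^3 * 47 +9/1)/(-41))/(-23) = 47009/943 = 49.85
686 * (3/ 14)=147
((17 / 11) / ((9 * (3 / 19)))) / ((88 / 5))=1615 / 26136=0.06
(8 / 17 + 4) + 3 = 127 / 17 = 7.47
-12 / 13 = -0.92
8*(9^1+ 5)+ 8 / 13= 1464 / 13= 112.62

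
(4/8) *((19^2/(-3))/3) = -361/18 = -20.06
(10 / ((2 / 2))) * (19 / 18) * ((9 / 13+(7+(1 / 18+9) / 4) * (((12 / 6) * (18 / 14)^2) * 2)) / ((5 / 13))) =166611 / 98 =1700.11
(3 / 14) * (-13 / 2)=-39 / 28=-1.39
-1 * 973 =-973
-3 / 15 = -0.20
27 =27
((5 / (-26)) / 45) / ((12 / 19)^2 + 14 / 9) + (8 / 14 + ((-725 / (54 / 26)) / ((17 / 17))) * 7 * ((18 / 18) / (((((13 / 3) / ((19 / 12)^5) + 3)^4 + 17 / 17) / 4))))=-5685430336300161683860129665276488869 / 82281687756493842892390109538807900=-69.10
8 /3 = 2.67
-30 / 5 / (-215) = 6 / 215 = 0.03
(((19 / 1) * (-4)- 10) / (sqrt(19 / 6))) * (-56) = 4816 * sqrt(114) / 19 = 2706.36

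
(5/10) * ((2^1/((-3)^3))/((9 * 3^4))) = -1/19683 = -0.00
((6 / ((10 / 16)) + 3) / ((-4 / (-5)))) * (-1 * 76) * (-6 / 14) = 513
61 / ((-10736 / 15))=-15 / 176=-0.09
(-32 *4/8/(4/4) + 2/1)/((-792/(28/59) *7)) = 7/5841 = 0.00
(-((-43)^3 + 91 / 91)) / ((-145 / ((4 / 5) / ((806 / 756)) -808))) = 442628.89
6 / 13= 0.46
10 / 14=0.71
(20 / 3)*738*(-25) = -123000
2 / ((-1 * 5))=-2 / 5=-0.40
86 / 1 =86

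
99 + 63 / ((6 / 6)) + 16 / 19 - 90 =1384 / 19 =72.84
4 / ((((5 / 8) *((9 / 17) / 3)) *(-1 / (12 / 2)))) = -1088 / 5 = -217.60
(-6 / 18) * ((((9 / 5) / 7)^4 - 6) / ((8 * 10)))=2999063 / 120050000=0.02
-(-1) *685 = 685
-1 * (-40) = 40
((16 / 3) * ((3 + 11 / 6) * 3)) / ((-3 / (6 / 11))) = -464 / 33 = -14.06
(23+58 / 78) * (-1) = -926 / 39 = -23.74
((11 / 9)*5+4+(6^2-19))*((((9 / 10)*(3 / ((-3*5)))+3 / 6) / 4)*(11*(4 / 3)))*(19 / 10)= 203984 / 3375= 60.44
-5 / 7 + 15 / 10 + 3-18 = -199 / 14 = -14.21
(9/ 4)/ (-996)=-3/ 1328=-0.00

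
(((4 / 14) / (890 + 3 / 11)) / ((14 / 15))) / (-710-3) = -165 / 342138041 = -0.00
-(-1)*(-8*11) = -88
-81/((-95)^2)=-81/9025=-0.01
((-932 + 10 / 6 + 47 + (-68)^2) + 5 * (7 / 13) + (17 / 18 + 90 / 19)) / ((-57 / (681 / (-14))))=3783688891 / 1182636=3199.37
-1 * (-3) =3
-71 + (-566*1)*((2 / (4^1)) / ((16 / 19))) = -6513 / 16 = -407.06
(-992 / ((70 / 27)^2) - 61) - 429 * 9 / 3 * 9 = -14444692 / 1225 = -11791.59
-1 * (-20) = 20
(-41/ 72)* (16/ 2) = -41/ 9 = -4.56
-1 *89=-89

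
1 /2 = 0.50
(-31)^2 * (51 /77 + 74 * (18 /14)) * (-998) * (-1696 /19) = 11999400816576 /1463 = 8201914433.75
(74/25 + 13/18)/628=1657/282600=0.01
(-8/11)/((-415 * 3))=8/13695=0.00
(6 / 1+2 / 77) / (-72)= -58 / 693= -0.08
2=2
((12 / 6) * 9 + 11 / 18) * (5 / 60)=335 / 216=1.55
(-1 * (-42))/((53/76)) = 3192/53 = 60.23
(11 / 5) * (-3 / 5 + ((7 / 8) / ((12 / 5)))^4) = -2720309273 / 2123366400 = -1.28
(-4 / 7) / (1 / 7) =-4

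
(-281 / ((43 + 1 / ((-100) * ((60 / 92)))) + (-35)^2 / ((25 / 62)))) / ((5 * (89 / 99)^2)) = -826224300 / 36606719317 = -0.02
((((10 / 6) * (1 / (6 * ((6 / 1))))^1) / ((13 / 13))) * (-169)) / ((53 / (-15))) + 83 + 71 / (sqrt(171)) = 71 * sqrt(19) / 57 + 162589 / 1908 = 90.64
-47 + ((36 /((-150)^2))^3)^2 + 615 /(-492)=-11503696441650390621 /238418579101562500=-48.25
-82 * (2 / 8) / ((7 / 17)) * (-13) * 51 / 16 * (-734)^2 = 1111451222.84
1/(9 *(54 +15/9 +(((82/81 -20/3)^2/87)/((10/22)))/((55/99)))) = 176175/90571079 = 0.00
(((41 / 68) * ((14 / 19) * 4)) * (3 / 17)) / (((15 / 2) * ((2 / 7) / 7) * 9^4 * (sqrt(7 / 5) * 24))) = 0.00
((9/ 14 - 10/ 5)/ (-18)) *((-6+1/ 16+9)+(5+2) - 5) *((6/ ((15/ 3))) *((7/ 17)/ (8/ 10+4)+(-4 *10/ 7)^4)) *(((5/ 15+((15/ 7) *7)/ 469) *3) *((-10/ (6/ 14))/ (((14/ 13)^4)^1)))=-437035239569849115/ 47065864573952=-9285.61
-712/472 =-89/59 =-1.51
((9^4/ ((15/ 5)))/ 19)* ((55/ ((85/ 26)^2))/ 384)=1355211/ 878560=1.54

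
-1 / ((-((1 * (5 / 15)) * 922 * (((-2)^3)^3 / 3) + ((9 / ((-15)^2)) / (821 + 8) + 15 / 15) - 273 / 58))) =-10818450 / 567484633553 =-0.00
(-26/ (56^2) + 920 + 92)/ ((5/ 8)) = 1619.19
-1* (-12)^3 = 1728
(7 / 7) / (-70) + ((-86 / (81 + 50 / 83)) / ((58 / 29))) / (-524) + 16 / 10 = 197097301 / 124216820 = 1.59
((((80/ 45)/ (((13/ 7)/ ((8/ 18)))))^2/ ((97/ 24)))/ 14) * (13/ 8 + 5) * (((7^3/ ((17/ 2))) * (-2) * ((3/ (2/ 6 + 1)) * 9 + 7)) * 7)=-198848591872/ 609475347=-326.26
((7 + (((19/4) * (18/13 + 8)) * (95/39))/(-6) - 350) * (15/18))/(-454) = 10984585/16572816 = 0.66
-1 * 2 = -2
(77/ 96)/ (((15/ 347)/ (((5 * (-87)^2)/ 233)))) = 3013.77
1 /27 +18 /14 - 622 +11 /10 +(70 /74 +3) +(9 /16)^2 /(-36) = -22042476349 /35804160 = -615.64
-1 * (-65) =65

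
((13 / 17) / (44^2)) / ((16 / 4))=13 / 131648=0.00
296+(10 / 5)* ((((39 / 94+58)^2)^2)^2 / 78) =826440419940953933027301870625 / 237731886031021824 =3476354954897.01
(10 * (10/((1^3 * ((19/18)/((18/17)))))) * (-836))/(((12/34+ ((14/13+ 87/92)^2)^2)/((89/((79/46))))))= -11941812380263609958400/46955195549884847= -254323.56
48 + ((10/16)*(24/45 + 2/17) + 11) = 12119/204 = 59.41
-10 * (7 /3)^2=-490 /9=-54.44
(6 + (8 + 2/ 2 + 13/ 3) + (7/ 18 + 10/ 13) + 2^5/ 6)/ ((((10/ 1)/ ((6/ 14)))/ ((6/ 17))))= 6043/ 15470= 0.39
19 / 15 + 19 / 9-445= -19873 / 45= -441.62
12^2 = 144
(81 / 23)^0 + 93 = 94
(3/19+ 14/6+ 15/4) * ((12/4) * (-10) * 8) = -28460/19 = -1497.89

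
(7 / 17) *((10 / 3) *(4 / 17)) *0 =0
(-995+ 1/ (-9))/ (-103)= 8956/ 927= 9.66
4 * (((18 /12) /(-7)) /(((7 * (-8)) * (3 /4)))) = 1 /49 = 0.02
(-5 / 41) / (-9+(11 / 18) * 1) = 90 / 6191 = 0.01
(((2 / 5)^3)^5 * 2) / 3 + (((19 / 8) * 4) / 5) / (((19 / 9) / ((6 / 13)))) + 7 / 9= 4260256462154 / 3570556640625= 1.19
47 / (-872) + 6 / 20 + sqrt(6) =2.70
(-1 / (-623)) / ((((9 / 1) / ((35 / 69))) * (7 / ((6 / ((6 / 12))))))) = 20 / 128961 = 0.00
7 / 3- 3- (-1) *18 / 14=13 / 21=0.62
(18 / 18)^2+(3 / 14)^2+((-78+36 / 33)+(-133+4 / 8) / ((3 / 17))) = -5347073 / 6468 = -826.70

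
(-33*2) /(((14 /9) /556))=-165132 /7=-23590.29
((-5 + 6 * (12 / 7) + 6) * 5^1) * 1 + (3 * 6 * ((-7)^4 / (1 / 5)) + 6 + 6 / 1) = 216158.43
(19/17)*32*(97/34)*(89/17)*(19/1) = 49864208/4913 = 10149.44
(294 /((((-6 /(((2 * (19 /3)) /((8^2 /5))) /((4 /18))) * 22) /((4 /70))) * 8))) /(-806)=399 /4539392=0.00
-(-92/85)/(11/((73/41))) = 0.18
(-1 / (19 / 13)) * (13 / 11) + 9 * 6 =11117 / 209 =53.19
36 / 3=12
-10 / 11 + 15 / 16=5 / 176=0.03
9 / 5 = 1.80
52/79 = 0.66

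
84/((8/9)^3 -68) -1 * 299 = -3682544/12265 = -300.25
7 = 7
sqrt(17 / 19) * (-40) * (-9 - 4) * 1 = 520 * sqrt(323) / 19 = 491.87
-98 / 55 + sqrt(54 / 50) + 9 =3*sqrt(3) / 5 + 397 / 55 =8.26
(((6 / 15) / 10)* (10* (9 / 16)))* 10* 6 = 27 / 2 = 13.50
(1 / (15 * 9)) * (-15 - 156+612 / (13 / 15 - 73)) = -10789 / 8115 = -1.33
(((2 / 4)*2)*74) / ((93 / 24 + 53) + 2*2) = 592 / 487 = 1.22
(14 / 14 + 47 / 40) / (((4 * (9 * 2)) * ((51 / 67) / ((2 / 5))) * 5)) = 1943 / 612000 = 0.00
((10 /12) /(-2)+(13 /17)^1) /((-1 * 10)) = -71 /2040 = -0.03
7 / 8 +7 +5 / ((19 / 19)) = 103 / 8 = 12.88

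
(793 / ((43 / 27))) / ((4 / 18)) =192699 / 86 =2240.69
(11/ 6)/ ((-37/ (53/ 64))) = -583/ 14208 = -0.04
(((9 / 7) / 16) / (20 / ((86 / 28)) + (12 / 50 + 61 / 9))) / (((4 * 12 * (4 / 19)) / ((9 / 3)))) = 1654425 / 938269696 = 0.00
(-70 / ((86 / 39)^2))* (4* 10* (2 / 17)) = -2129400 / 31433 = -67.74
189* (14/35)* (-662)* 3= -750708/5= -150141.60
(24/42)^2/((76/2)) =8/931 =0.01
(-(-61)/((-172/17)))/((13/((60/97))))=-15555/54223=-0.29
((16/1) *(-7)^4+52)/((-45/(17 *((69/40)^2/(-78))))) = 86485681/156000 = 554.40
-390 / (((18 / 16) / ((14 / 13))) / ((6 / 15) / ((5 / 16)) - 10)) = 48832 / 15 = 3255.47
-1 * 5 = -5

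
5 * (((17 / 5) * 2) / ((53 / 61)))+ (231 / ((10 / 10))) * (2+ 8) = 124504 / 53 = 2349.13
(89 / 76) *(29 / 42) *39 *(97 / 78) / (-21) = -250357 / 134064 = -1.87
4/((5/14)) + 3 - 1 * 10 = 21/5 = 4.20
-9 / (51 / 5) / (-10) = 0.09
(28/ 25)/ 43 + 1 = 1.03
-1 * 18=-18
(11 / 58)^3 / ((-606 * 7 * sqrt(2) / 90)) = -19965 * sqrt(2) / 275888368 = -0.00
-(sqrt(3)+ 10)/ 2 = -5 - sqrt(3)/ 2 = -5.87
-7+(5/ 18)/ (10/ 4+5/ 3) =-104/ 15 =-6.93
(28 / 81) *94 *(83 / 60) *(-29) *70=-22173284 / 243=-91248.08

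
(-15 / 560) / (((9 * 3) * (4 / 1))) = -1 / 4032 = -0.00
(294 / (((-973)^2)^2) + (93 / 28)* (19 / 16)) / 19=4617360576513 / 22242769226944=0.21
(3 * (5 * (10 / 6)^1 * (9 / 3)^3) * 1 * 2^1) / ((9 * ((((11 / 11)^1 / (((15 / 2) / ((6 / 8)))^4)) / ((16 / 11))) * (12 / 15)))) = 2727272.73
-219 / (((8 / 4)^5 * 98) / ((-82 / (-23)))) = -8979 / 36064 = -0.25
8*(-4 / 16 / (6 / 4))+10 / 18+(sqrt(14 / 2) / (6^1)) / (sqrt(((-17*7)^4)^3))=-7 / 9+sqrt(7) / 17038565131686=-0.78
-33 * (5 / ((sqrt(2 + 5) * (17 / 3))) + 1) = -33-495 * sqrt(7) / 119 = -44.01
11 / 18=0.61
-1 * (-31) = 31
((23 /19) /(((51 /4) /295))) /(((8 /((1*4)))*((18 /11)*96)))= 74635 /837216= 0.09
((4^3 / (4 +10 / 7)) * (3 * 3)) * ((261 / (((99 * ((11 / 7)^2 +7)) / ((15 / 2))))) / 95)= 9261 / 3971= 2.33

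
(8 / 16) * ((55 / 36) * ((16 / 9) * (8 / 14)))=440 / 567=0.78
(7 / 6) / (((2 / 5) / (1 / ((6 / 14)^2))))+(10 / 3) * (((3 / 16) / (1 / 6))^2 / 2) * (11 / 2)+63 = 90.48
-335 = -335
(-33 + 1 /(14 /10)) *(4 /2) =-452 /7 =-64.57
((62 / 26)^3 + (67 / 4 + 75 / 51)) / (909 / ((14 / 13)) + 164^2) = 33235097 / 29009789978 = 0.00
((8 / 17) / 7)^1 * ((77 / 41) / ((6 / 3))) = 0.06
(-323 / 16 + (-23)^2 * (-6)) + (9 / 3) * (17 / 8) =-3187.81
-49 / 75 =-0.65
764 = 764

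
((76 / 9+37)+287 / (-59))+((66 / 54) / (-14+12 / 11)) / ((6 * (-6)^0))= 18351757 / 452412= 40.56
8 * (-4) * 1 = -32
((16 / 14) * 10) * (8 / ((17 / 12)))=7680 / 119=64.54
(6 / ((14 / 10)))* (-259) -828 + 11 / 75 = -145339 / 75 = -1937.85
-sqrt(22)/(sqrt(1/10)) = -2*sqrt(55) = -14.83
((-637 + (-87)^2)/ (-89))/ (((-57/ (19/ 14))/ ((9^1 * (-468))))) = -4866264/ 623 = -7811.02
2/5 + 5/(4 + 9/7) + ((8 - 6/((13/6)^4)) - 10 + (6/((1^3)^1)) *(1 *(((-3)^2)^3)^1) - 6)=23074678439/5283785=4367.07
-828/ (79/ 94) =-77832/ 79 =-985.22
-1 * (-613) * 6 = 3678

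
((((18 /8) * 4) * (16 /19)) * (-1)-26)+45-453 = -8390 /19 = -441.58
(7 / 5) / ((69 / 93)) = 217 / 115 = 1.89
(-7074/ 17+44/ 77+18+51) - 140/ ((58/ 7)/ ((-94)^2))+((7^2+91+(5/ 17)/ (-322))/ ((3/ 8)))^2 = -10268.52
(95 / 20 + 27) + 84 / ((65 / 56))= 27071 / 260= 104.12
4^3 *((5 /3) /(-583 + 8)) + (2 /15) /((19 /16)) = -32 /437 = -0.07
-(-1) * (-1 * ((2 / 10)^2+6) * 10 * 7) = -422.80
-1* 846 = -846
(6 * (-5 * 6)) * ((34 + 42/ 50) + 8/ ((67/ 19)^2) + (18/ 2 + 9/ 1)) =-216078084/ 22445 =-9627.00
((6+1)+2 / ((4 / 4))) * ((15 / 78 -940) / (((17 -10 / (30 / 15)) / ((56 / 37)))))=-513135 / 481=-1066.81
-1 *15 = -15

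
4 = 4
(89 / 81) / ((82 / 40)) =1780 / 3321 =0.54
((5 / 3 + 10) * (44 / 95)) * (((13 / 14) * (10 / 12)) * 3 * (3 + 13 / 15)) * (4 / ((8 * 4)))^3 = 4147 / 43776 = 0.09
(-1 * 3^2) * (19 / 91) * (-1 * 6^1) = 1026 / 91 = 11.27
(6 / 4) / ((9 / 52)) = 26 / 3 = 8.67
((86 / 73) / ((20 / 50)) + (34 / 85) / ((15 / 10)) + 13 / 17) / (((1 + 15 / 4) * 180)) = 3896 / 837675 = 0.00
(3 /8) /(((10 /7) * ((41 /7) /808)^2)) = 41987316 /8405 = 4995.52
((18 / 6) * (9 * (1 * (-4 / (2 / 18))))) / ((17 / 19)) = -18468 / 17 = -1086.35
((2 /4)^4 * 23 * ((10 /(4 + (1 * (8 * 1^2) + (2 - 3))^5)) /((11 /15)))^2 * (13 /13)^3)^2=16737890625 /18709617803592641441296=0.00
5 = 5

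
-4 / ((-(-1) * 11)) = -4 / 11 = -0.36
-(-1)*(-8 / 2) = -4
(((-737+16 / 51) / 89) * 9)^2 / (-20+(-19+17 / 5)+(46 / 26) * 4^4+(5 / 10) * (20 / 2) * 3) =275258107995 / 21442646023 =12.84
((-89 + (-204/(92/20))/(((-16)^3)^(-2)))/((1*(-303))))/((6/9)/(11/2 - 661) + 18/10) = 4877137274595/3573077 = 1364968.42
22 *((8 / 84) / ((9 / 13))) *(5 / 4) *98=10010 / 27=370.74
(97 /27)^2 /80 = 9409 /58320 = 0.16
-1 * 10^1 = -10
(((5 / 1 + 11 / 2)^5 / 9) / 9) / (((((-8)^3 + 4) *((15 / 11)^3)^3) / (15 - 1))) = -277410187898459 / 104155875000000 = -2.66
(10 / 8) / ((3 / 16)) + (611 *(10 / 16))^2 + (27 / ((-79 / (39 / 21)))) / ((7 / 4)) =108389104637 / 743232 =145834.82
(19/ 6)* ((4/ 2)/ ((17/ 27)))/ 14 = 171/ 238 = 0.72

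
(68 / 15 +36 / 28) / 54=0.11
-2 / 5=-0.40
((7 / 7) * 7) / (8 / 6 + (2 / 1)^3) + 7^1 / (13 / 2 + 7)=137 / 108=1.27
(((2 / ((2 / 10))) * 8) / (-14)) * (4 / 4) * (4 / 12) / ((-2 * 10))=2 / 21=0.10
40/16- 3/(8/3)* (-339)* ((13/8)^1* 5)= 198475/64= 3101.17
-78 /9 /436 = -13 /654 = -0.02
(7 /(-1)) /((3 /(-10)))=70 /3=23.33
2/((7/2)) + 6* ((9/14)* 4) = 16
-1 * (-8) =8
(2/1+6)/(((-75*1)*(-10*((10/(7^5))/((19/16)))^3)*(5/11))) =358198768363689407/1920000000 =186561858.52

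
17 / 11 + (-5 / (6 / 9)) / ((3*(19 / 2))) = 268 / 209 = 1.28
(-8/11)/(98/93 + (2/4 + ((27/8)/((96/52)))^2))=-3047424/20514439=-0.15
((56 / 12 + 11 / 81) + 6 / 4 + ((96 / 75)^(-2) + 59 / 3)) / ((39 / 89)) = 196210201 / 3234816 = 60.66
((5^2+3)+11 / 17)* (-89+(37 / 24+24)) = -741701 / 408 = -1817.89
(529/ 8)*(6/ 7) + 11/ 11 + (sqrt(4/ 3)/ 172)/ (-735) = 1615/ 28 - sqrt(3)/ 189630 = 57.68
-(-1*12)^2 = -144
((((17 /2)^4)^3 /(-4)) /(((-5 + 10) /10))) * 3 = -1747866711689283 /8192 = -213362635704.26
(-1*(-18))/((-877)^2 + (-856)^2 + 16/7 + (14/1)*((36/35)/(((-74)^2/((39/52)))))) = 191660/15991549131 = 0.00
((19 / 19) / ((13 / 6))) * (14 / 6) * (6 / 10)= 42 / 65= 0.65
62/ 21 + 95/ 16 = 2987/ 336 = 8.89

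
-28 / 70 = -2 / 5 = -0.40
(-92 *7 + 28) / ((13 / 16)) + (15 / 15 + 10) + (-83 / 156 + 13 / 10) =-582181 / 780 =-746.39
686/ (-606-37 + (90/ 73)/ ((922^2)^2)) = -18094253245875184/ 16960065360200747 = -1.07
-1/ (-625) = 1/ 625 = 0.00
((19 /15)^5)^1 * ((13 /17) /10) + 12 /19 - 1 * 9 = -19914309797 /2452781250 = -8.12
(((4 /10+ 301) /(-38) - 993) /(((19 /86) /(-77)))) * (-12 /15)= -2518704188 /9025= -279080.80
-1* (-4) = 4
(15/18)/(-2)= -5/12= -0.42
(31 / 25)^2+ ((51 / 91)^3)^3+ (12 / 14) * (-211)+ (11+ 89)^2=2626602599580521894058596 / 267456125081117756875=9820.69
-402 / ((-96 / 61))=4087 / 16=255.44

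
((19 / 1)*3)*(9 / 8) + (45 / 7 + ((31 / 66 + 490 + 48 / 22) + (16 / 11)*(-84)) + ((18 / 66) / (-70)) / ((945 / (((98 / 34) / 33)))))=34291587797 / 77754600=441.02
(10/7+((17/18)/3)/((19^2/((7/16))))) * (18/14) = 3119873/1698144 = 1.84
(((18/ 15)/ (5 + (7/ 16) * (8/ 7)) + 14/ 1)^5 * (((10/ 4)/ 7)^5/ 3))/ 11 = 9138686662951/ 89323877181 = 102.31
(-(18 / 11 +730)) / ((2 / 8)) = -32192 / 11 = -2926.55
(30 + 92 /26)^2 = 190096 /169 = 1124.83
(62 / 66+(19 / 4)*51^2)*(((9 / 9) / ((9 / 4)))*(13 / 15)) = 21202363 / 4455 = 4759.23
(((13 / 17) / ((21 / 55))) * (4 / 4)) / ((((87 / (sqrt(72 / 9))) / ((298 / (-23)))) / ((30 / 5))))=-852280 * sqrt(2) / 238119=-5.06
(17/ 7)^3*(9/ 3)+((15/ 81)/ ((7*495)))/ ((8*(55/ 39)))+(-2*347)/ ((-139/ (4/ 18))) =823918888423/ 18691291080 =44.08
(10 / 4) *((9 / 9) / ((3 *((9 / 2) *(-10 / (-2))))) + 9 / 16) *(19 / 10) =23693 / 8640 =2.74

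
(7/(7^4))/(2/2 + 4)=1/1715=0.00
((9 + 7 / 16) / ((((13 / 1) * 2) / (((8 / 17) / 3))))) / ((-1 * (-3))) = 151 / 7956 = 0.02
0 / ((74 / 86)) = 0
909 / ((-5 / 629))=-571761 / 5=-114352.20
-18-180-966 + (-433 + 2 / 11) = -1596.82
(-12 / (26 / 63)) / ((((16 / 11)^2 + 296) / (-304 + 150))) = 65219 / 4342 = 15.02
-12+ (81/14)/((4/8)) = -3/7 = -0.43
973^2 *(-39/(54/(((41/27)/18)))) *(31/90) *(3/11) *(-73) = 1141924638491/2886840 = 395562.15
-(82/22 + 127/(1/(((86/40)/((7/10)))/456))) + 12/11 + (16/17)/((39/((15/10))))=-53628955/15519504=-3.46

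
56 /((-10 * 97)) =-28 /485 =-0.06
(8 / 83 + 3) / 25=257 / 2075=0.12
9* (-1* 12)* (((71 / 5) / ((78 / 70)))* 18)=-322056 / 13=-24773.54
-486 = -486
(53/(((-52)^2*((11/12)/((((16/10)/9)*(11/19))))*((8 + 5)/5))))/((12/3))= 53/250458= 0.00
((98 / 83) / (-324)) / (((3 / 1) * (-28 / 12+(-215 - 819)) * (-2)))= -49 / 83607228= -0.00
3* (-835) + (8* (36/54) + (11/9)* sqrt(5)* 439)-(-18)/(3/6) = -7391/3 + 4829* sqrt(5)/9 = -1263.89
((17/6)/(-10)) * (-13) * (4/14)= 221/210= 1.05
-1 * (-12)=12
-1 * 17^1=-17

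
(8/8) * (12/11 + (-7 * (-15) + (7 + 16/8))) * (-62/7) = -78492/77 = -1019.38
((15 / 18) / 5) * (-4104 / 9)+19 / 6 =-72.83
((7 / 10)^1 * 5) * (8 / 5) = 28 / 5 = 5.60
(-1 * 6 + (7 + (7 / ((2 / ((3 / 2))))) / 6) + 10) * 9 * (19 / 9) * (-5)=-1128.12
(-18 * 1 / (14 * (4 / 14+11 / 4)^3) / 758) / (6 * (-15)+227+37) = -2352 / 6749847875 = -0.00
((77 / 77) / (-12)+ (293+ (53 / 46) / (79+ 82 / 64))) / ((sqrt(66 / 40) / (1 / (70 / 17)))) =55.38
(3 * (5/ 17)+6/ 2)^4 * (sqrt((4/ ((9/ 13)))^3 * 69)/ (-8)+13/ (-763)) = -9135984 * sqrt(897)/ 83521 - 246671568/ 63726523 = -3279.96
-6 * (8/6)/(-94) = 4/47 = 0.09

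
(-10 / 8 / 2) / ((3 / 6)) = -5 / 4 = -1.25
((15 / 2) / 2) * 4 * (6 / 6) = 15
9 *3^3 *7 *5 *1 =8505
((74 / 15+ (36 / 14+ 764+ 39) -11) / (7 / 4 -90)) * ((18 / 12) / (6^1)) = -83948 / 37065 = -2.26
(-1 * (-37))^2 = 1369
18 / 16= 9 / 8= 1.12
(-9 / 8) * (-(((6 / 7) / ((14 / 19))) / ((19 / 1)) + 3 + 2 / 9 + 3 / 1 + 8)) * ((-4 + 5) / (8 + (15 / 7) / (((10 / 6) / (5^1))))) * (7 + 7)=6299 / 404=15.59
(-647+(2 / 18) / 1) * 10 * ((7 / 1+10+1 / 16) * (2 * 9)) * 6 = -11920545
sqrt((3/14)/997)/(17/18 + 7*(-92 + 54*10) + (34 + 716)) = 9*sqrt(41874)/488285735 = 0.00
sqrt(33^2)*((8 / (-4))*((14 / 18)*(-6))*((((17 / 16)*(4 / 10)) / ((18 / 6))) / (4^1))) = 1309 / 120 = 10.91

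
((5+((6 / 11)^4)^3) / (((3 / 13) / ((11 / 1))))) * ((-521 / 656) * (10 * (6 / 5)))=-106297620324418393 / 46791113980204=-2271.75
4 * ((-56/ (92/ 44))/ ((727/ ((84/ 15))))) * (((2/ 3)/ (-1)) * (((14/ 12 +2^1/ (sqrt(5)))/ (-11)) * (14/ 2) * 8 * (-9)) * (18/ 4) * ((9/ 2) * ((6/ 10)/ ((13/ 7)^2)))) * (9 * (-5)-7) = -29274835968/ 5434325-50185433088 * sqrt(5)/ 27171625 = -9517.00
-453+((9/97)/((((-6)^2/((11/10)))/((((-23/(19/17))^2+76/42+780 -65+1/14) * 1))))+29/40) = -26416493113/58828560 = -449.04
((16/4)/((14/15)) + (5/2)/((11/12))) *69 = 483.90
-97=-97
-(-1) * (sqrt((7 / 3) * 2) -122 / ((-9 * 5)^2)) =-122 / 2025 + sqrt(42) / 3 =2.10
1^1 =1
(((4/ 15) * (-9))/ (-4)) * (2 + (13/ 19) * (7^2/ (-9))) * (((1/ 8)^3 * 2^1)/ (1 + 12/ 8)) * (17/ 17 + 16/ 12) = -413/ 109440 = -0.00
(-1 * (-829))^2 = 687241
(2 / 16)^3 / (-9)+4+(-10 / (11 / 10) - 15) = -1018379 / 50688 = -20.09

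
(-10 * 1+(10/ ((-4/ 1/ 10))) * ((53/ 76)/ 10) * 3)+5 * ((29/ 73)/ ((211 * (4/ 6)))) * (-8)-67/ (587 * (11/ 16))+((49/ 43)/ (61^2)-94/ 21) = -19.99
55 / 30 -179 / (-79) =1943 / 474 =4.10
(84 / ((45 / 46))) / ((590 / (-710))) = -91448 / 885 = -103.33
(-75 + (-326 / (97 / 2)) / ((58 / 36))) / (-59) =222711 / 165967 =1.34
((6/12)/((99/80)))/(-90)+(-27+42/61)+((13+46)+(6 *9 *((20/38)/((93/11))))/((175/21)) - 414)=-60970273292/160063695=-380.91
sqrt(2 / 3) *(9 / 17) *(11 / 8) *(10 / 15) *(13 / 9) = 143 *sqrt(6) / 612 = 0.57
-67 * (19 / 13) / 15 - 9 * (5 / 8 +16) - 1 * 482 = -995519 / 1560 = -638.15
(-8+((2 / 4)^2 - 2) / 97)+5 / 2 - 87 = -35897 / 388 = -92.52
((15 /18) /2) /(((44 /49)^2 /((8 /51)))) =12005 /148104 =0.08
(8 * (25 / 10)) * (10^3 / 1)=20000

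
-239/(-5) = 239/5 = 47.80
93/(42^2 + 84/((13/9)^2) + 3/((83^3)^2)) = 1712840616080191/33230219549225329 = 0.05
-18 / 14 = -1.29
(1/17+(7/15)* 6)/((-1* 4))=-243/340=-0.71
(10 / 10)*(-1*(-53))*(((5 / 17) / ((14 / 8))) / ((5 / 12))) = 2544 / 119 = 21.38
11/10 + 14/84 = 19/15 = 1.27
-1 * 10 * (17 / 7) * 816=-138720 / 7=-19817.14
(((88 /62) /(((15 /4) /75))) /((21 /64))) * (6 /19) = 112640 /4123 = 27.32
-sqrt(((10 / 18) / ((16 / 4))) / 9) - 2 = -2 - sqrt(5) / 18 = -2.12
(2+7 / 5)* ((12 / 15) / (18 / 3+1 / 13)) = 884 / 1975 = 0.45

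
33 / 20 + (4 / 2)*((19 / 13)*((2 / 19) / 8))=439 / 260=1.69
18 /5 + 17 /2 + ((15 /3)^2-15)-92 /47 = 9467 /470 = 20.14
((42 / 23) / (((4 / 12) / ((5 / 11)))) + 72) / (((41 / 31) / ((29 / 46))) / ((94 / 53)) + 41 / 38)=32.93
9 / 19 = 0.47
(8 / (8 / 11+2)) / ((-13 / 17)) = -748 / 195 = -3.84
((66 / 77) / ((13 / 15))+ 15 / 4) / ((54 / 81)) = 7.11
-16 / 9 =-1.78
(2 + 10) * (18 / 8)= 27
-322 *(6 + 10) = -5152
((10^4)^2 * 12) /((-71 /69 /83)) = -6872400000000 /71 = -96794366197.18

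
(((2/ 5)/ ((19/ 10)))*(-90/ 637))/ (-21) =120/ 84721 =0.00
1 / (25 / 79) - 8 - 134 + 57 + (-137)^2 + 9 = 467404 / 25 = 18696.16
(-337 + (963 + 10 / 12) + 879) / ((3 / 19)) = 171665 / 18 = 9536.94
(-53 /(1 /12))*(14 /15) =-2968 /5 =-593.60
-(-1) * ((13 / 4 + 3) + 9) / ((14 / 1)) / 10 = 61 / 560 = 0.11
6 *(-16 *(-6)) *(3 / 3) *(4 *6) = 13824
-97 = -97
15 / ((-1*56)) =-15 / 56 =-0.27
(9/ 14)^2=0.41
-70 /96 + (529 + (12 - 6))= 25645 /48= 534.27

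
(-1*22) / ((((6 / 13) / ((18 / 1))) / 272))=-233376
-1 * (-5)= 5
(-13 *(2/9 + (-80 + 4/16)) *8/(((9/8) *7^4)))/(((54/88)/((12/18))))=7486336/2250423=3.33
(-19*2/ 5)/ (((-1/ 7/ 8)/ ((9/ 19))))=1008/ 5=201.60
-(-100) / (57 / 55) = 5500 / 57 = 96.49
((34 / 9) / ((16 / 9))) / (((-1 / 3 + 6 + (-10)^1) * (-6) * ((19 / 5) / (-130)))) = -425 / 152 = -2.80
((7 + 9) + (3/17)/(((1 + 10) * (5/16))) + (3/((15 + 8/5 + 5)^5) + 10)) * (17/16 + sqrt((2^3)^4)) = 41396977591420481/24423497809920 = 1694.97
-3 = -3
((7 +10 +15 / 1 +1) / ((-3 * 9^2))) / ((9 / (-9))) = 11 / 81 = 0.14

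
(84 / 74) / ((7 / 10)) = 1.62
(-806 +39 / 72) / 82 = -19331 / 1968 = -9.82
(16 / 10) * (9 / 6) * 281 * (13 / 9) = 14612 / 15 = 974.13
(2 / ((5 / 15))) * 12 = 72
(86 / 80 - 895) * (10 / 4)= -35757 / 16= -2234.81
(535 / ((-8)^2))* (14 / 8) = 3745 / 256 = 14.63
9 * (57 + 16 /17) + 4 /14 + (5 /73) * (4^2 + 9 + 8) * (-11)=4316512 /8687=496.89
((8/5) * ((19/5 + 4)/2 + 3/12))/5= 166/125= 1.33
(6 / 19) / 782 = 3 / 7429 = 0.00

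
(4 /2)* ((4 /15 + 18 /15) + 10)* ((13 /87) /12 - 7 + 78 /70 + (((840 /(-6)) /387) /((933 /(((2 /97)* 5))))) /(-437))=-134.69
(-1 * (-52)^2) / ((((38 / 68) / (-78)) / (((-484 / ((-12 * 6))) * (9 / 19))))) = 433845984 / 361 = 1201789.43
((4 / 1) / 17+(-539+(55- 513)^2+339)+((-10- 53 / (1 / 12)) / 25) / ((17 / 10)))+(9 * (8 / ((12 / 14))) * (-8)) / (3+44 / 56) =943218724 / 4505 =209371.53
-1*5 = -5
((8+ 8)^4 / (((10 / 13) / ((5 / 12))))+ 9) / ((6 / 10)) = 59179.44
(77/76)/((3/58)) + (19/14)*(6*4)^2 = 639439/798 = 801.30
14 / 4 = 7 / 2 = 3.50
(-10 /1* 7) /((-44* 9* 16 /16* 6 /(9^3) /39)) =36855 /44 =837.61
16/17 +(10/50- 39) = -3218/85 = -37.86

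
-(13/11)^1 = -13/11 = -1.18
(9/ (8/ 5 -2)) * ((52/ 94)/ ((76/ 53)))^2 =-21362445/ 6379592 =-3.35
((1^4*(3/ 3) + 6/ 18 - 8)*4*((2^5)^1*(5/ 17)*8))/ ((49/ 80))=-8192000/ 2499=-3278.11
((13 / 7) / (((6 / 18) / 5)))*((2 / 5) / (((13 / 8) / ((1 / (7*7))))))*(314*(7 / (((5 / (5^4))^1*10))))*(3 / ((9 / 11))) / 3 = 690800 / 147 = 4699.32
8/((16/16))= 8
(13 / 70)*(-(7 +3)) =-13 / 7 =-1.86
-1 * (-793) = 793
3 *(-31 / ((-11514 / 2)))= 31 / 1919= 0.02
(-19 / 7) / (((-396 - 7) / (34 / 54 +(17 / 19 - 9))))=-295 / 5859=-0.05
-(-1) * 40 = 40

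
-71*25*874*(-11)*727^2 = 9019268105650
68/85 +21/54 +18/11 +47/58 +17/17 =66544/14355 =4.64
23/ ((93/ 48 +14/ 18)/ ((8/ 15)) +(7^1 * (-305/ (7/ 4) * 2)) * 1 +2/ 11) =-97152/ 10284287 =-0.01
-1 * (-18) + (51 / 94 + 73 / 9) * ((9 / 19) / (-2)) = 15.95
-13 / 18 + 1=5 / 18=0.28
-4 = -4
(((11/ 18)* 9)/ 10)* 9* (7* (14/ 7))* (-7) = -4851/ 10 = -485.10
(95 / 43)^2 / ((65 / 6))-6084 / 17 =-146056998 / 408629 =-357.43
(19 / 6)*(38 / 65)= 361 / 195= 1.85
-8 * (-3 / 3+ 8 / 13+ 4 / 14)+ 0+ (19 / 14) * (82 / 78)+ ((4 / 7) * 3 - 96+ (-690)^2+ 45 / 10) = 129951394 / 273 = 476012.43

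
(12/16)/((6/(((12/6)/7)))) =1/28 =0.04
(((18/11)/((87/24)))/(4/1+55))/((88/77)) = 126/18821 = 0.01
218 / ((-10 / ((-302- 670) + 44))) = 101152 / 5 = 20230.40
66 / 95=0.69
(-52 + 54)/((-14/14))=-2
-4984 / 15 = -332.27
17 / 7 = 2.43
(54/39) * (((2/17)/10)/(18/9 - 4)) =-9/1105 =-0.01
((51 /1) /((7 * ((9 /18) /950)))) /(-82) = -168.82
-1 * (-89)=89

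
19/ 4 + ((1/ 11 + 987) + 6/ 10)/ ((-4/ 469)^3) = -5604053501287/ 3520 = -1592060653.77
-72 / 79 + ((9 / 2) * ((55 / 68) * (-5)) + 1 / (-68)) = -205475 / 10744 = -19.12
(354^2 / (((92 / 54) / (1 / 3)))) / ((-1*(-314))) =281961 / 3611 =78.08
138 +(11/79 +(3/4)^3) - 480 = -1726315/5056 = -341.44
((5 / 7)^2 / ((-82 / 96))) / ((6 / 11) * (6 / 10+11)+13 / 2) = -132000 / 2834699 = -0.05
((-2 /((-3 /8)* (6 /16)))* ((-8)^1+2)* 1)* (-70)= 17920 /3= 5973.33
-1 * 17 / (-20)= 17 / 20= 0.85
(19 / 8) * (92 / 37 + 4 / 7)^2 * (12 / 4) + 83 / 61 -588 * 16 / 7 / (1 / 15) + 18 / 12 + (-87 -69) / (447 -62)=-9043194417701 / 450113510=-20090.92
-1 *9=-9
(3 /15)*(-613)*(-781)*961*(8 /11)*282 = 94358560368 /5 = 18871712073.60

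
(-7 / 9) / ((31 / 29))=-203 / 279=-0.73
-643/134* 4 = -1286/67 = -19.19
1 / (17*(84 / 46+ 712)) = 23 / 279106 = 0.00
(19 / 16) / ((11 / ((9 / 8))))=171 / 1408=0.12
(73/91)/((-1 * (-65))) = 73/5915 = 0.01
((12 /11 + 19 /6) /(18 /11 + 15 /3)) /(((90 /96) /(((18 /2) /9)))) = 2248 /3285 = 0.68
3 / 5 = 0.60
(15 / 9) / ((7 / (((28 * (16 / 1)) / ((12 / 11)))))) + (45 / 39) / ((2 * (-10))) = 45733 / 468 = 97.72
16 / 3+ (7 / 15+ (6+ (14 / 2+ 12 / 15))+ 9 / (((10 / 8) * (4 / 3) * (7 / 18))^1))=1172 / 35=33.49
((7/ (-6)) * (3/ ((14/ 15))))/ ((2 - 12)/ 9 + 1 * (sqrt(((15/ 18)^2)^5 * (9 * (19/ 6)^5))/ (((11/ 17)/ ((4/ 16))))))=-11811024720000 * sqrt(114)/ 274533696291139 - 16857002409984/ 274533696291139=-0.52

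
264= 264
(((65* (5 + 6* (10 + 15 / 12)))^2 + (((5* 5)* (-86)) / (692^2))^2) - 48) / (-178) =-1273110717595279673 / 10204327507072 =-124761.84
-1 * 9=-9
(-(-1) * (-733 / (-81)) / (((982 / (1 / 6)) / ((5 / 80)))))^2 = 537289 / 58308984705024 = 0.00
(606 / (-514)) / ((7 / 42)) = -1818 / 257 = -7.07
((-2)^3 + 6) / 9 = -2 / 9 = -0.22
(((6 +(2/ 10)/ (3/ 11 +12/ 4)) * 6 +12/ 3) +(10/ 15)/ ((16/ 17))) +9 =2003/ 40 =50.08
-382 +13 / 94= -35895 / 94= -381.86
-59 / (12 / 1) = -59 / 12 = -4.92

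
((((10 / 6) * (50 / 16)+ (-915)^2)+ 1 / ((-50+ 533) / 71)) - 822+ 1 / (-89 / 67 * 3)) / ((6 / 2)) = 95879133823 / 343896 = 278802.70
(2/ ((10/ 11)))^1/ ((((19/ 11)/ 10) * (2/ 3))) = 19.11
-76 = -76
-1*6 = -6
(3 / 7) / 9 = 1 / 21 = 0.05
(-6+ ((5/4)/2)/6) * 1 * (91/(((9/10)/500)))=-16095625/54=-298067.13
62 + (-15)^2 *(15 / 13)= 4181 / 13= 321.62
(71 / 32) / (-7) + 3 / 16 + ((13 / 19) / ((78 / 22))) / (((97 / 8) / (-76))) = -87287 / 65184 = -1.34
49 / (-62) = -49 / 62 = -0.79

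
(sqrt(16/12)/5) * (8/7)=16 * sqrt(3)/105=0.26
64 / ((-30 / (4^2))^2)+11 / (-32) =17.86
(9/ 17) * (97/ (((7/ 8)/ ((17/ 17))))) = 6984/ 119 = 58.69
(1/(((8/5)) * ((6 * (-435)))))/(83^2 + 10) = -1/28810224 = -0.00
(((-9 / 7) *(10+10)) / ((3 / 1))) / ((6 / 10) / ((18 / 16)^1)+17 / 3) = -300 / 217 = -1.38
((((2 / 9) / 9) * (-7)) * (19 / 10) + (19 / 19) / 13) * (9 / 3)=-1324 / 1755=-0.75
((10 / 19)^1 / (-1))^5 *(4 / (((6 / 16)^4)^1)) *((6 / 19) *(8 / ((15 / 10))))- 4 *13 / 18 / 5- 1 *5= -368420645179 / 19053581805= -19.34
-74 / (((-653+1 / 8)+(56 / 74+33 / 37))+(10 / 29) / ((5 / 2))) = 635216 / 5588943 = 0.11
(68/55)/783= 68/43065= 0.00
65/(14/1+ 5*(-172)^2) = 65/147934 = 0.00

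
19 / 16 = 1.19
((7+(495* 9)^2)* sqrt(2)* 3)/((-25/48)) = -2857972608* sqrt(2)/25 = -161671344.92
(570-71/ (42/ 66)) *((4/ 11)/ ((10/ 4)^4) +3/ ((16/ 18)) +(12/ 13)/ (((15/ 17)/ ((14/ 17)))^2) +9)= 90779859887/ 15015000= 6045.94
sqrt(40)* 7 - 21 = -21+14* sqrt(10) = 23.27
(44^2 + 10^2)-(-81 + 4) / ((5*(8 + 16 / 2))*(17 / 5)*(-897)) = 496751347 / 243984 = 2036.00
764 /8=191 /2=95.50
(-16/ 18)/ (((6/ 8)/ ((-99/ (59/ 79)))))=27808/ 177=157.11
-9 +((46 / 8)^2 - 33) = -8.94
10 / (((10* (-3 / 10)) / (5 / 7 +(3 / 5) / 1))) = -92 / 21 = -4.38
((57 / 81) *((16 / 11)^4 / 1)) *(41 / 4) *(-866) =-11052875776 / 395307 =-27960.23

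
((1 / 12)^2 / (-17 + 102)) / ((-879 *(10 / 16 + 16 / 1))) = -1 / 178867710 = -0.00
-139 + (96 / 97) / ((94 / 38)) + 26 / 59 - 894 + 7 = -275748356 / 268981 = -1025.16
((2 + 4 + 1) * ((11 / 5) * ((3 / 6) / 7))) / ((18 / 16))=44 / 45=0.98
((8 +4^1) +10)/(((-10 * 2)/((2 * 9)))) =-99/5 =-19.80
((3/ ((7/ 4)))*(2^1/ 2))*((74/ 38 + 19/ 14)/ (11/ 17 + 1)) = 44829/ 13034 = 3.44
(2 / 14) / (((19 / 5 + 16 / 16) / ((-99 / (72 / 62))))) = -1705 / 672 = -2.54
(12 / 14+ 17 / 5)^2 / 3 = 22201 / 3675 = 6.04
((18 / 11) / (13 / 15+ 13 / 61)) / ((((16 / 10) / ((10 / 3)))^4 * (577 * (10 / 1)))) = 23828125 / 4816002048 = 0.00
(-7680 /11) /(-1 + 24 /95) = 729600 /781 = 934.19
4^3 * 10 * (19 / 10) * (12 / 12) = 1216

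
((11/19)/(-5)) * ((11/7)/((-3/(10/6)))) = 0.10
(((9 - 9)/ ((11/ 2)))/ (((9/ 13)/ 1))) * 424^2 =0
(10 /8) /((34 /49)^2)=12005 /4624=2.60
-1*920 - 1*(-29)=-891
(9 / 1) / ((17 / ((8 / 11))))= 72 / 187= 0.39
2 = 2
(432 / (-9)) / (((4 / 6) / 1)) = -72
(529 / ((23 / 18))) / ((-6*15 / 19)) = -437 / 5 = -87.40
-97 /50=-1.94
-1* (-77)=77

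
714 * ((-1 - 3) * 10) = -28560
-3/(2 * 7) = -3/14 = -0.21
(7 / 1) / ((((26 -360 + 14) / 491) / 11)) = -37807 / 320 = -118.15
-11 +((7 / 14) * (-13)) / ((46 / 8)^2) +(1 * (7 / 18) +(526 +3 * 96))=7647997 / 9522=803.19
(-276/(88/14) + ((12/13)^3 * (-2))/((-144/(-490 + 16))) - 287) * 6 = -2016.52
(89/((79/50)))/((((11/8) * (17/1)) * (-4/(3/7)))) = -26700/103411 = -0.26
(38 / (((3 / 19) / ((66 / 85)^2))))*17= 1048344 / 425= 2466.69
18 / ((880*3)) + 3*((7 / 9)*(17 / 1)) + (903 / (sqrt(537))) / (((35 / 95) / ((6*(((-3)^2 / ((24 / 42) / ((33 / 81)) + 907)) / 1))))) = 3397086*sqrt(537) / 12520513 + 52369 / 1320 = 45.96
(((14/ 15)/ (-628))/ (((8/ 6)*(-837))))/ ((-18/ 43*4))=-301/ 378457920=-0.00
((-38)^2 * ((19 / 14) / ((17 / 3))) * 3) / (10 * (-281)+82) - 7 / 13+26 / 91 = -0.63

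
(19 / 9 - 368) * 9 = -3293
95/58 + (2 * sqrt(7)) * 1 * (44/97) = 95/58 + 88 * sqrt(7)/97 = 4.04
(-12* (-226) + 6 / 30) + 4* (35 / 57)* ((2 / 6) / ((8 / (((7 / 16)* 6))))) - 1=12364297 / 4560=2711.47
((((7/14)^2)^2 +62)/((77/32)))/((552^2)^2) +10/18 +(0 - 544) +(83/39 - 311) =-13202005252892465/15489562023936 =-852.32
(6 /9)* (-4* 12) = -32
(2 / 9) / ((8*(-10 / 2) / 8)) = -0.04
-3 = -3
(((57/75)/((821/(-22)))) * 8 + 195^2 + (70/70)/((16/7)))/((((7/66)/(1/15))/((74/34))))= 5082412569597/97699000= 52021.13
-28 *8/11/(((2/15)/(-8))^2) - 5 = -806455/11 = -73314.09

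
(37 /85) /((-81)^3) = -37 /45172485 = -0.00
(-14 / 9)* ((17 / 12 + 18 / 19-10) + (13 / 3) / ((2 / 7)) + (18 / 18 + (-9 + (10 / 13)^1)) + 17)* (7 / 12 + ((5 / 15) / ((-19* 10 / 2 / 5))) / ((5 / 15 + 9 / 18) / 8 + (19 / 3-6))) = -14819053 / 1013688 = -14.62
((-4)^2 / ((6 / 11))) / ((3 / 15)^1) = 440 / 3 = 146.67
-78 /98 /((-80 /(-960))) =-468 /49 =-9.55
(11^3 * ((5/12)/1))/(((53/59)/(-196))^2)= 222486792220/8427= 26401660.40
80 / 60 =4 / 3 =1.33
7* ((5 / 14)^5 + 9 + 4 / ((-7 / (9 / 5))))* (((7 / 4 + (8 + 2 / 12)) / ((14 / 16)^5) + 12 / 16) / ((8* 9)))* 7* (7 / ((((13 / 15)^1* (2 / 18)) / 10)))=62066893248725 / 783071744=79260.80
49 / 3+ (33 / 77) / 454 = 155731 / 9534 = 16.33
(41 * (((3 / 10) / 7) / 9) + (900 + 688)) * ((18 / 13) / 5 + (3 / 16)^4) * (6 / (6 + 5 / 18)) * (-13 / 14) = -3556740318057 / 9071820800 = -392.06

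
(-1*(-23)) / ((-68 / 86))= -989 / 34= -29.09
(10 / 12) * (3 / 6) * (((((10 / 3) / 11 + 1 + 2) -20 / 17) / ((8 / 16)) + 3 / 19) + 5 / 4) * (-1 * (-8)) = 18.87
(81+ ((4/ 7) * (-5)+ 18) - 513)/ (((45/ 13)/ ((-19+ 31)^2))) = -17341.26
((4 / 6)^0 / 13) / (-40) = -1 / 520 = -0.00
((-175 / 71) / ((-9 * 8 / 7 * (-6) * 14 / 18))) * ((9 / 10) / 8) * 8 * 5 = -525 / 2272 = -0.23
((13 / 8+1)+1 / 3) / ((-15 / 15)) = -71 / 24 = -2.96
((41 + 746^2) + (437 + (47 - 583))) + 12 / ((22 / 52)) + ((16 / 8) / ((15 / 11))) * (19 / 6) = 275463049 / 495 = 556491.01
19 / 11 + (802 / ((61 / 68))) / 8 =76146 / 671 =113.48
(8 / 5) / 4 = 2 / 5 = 0.40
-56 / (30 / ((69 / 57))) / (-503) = 644 / 143355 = 0.00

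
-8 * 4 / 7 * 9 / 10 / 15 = -0.27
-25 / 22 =-1.14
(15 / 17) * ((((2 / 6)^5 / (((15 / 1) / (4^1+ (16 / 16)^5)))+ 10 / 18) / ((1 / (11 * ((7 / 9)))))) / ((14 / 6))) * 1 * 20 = 36.04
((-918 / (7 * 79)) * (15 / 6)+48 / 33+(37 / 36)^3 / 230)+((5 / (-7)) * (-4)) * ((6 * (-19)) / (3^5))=-263141208361 / 65275943040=-4.03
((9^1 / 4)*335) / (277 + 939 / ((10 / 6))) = 0.90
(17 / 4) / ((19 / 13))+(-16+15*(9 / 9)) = 1.91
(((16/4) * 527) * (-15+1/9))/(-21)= 282472/189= 1494.56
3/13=0.23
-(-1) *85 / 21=85 / 21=4.05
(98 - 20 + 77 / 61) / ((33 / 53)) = 256255 / 2013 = 127.30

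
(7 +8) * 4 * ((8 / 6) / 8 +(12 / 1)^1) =730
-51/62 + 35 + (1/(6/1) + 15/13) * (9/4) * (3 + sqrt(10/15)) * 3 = 68.20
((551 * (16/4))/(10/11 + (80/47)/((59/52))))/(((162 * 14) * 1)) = 16807153/41668830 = 0.40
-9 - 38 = -47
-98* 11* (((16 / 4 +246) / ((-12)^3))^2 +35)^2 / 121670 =-10.87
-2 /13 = -0.15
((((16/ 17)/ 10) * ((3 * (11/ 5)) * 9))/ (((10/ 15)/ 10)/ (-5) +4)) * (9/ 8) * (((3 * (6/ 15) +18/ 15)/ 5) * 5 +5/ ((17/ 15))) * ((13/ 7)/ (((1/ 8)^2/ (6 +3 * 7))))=8023105728/ 232645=34486.47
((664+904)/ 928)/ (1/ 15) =735/ 29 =25.34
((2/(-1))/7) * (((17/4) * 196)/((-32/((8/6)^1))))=119/12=9.92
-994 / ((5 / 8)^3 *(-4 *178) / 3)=190848 / 11125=17.15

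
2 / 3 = 0.67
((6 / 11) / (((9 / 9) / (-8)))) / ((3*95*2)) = -8 / 1045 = -0.01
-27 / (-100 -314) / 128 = 3 / 5888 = 0.00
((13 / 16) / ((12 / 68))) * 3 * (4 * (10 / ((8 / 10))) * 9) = 49725 / 8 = 6215.62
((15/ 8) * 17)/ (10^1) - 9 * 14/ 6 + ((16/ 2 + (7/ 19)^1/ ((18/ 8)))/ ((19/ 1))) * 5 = -814285/ 51984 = -15.66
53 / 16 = 3.31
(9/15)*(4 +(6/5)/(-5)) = 282/125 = 2.26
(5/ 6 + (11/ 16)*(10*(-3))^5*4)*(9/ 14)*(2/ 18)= -400949995/ 84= -4773214.23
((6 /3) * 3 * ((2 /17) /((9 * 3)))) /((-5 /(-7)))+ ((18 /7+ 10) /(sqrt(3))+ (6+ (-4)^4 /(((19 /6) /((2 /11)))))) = 88 * sqrt(3) /21+ 3315242 /159885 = 27.99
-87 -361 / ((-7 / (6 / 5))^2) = -119571 / 1225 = -97.61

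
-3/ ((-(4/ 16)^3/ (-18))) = -3456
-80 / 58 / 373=-40 / 10817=-0.00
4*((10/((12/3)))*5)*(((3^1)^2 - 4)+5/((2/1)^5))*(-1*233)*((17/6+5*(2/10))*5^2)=-184215625/32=-5756738.28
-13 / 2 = -6.50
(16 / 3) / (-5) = -16 / 15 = -1.07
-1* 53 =-53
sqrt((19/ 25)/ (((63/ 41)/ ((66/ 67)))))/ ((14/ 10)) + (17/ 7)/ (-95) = -17/ 665 + sqrt(24113166)/ 9849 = 0.47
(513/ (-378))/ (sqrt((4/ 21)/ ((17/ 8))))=-19 * sqrt(714)/ 112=-4.53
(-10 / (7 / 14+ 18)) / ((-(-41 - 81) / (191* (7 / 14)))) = -955 / 2257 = -0.42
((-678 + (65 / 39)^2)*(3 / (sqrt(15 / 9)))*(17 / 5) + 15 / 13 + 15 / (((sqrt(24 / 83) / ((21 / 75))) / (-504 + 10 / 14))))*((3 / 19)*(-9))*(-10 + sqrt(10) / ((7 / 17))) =-9*(70 - 17*sqrt(10))*(-4500 + 686985*sqrt(498) + 5372068*sqrt(15)) / 172900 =-30546.49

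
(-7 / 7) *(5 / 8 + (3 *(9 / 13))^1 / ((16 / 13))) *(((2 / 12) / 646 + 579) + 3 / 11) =-913821671 / 682176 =-1339.57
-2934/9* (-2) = 652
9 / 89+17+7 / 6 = 9755 / 534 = 18.27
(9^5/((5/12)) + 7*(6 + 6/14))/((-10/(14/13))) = -4961691/325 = -15266.74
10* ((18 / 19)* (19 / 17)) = 10.59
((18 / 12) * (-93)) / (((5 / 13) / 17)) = -6165.90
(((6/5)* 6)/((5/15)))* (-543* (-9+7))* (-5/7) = -117288/7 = -16755.43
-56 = -56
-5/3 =-1.67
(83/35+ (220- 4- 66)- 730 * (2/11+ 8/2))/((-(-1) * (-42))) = 1116637/16170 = 69.06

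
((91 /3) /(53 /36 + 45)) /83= 156 /19837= 0.01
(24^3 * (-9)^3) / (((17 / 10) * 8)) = -741007.06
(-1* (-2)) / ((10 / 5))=1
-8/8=-1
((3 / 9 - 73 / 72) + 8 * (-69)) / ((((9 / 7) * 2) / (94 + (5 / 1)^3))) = -20334223 / 432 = -47069.96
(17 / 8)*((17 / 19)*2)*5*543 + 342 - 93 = 803559 / 76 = 10573.14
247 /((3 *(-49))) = -247 /147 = -1.68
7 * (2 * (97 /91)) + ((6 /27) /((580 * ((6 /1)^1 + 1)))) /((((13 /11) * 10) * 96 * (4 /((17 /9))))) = 122493772987 /8208345600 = 14.92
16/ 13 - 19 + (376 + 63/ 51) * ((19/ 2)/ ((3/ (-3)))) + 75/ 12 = -3178205/ 884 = -3595.25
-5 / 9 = -0.56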